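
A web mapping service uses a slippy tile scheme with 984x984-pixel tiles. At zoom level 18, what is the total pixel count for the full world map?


tiles per axis = 2^18 = 262144
total tiles = 262144^2 = 68719476736
pixels per axis = 262144 * 984 = 257949696
total pixels = 257949696^2 = 66538045666492416

66538045666492416 pixels


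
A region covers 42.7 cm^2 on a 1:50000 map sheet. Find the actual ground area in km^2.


ground_area = 42.7 * (50000/100)^2 = 10675000.0 m^2 = 10.675 km^2

10.675 km^2


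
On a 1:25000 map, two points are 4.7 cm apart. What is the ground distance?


ground = 4.7 cm * 25000 / 100 = 1175.0 m = 1.175 km

1.175 km


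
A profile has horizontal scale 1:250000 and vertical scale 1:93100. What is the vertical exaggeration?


VE = horizontal_scale / vertical_scale = 250000 / 93100 ≈ 2.7

2.7x


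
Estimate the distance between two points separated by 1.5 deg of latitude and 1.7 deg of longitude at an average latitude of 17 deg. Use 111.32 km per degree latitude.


dlat_km = 1.5 * 111.32 = 166.98
dlon_km = 1.7 * 111.32 * cos(17) ≈ 180.975
dist = sqrt(166.98^2 + 180.975^2) ≈ 246.2 km

246.2 km


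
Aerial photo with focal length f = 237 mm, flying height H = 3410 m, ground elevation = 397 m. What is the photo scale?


scale = f / (H - h) = 237 mm / 3013 m = 237 / 3013000 = 1:12713

1:12713


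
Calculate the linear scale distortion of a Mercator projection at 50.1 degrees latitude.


SF = 1 / cos(50.1) = 1 / 0.64145 = 1.559

1.559


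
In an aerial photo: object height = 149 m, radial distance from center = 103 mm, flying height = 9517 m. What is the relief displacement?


d = h * r / H = 149 * 103 / 9517 = 1.61 mm

1.61 mm


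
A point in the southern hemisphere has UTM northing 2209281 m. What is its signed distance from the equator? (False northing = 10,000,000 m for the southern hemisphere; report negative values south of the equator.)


For southern: actual = 2209281 - 10000000 = -7790719 m

-7790719 m


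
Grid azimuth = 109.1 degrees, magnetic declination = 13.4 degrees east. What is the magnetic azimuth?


magnetic azimuth = grid azimuth - declination (east +ve)
mag_az = 109.1 - 13.4 = 95.7 degrees

95.7 degrees


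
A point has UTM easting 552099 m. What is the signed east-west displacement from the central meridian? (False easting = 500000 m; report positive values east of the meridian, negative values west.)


displacement = 552099 - 500000 = 52099 m

52099 m


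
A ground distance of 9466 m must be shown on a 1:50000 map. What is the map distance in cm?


map_cm = 9466 * 100 / 50000 = 18.932 cm ≈ 18.93 cm

18.93 cm


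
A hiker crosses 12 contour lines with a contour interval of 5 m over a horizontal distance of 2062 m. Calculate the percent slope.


elevation change = 12 * 5 = 60 m
slope = 60 / 2062 * 100 = 2.9%

2.9%


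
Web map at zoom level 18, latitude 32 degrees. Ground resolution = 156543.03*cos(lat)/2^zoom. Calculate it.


res = 156543.03 * cos(32) / 2^18 = 156543.03 * 0.8480481 / 262144 = 0.51 m/pixel

0.51 m/pixel


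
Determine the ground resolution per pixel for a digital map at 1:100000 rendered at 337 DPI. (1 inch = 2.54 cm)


pixel_cm = 2.54 / 337 ≈ 0.007537 cm
ground = pixel_cm * 100000 / 100 = 2.54 * 100000 / (337 * 100) = 254000 / 33700 ≈ 7.54 m

7.54 m


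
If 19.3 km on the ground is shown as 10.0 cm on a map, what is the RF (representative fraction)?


ground = 19.3 km = 1930000 cm; RF denominator = ground / map = 1930000 / 10.0 = 193000; RF = 1:193000

1:193000


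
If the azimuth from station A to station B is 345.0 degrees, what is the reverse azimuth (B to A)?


back azimuth = (345.0 + 180) mod 360 = 165.0 degrees

165.0 degrees


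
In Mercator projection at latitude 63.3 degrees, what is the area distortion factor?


area_distortion = 1/cos^2(63.3) = 4.953

4.953


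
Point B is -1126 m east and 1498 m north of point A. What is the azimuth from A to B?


az = atan2(-1126, 1498) = -36.9 deg
adjusted to 0-360: 323.1 degrees

323.1 degrees


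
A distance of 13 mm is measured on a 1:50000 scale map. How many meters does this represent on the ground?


ground = 13 mm * 50000 / 1000 = 650.0 m

650.0 m


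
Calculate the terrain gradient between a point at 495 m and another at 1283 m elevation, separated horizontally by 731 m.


gradient = (1283 - 495) / 731 = 788 / 731 = 1.078

1.078


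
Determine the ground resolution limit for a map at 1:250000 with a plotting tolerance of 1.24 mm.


ground = 1.24 mm * 250000 / 1000 = 310.0 m

310.0 m


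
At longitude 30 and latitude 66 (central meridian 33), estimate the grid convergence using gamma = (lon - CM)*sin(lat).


gamma = (30 - 33) * sin(66) = -3 * 0.913545 = -2.741 degrees

-2.741 degrees


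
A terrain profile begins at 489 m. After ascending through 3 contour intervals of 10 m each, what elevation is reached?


elevation = 489 + 3 * 10 = 519 m

519 m


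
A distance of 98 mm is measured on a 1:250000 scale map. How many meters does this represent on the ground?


ground = 98 mm * 250000 / 1000 = 24500.0 m

24500.0 m


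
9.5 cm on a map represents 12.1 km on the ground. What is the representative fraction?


ground = 12.1 km = 1210000 cm; RF denominator = ground / map = 1210000 / 9.5 ≈ 127368; RF = 1:127368

1:127368


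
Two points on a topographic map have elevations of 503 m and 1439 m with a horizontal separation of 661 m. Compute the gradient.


gradient = (1439 - 503) / 661 = 936 / 661 = 1.416

1.416


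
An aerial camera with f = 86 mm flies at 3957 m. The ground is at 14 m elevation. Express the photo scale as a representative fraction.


scale = f / (H - h) = 86 mm / 3943 m = 86 / 3943000 = 1:45849

1:45849


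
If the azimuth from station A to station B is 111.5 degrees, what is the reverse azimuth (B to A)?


back azimuth = (111.5 + 180) mod 360 = 291.5 degrees

291.5 degrees


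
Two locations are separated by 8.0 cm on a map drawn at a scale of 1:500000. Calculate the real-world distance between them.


ground = 8.0 cm * 500000 / 100 = 40000.0 m = 40.0 km

40.0 km


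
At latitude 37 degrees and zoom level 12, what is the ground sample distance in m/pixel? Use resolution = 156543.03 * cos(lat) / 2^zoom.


res = 156543.03 * cos(37) / 2^12 = 156543.03 * 0.79863551 / 4096 = 30.52 m/pixel

30.52 m/pixel


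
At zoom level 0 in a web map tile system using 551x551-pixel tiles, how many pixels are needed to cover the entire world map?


tiles per axis = 2^0 = 1
total tiles = 1^2 = 1
pixels per axis = 1 * 551 = 551
total pixels = 551^2 = 303601

303601 pixels


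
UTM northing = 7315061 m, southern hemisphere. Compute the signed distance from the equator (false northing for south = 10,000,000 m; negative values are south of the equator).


For southern: actual = 7315061 - 10000000 = -2684939 m

-2684939 m


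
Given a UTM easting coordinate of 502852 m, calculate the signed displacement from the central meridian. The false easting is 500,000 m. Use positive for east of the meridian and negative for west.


displacement = 502852 - 500000 = 2852 m

2852 m


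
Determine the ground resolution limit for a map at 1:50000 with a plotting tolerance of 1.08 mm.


ground = 1.08 mm * 50000 / 1000 = 54.0 m

54.0 m


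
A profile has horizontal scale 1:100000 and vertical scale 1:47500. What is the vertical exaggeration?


VE = horizontal_scale / vertical_scale = 100000 / 47500 ≈ 2.1

2.1x


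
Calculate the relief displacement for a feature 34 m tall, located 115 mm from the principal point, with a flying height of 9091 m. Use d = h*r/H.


d = h * r / H = 34 * 115 / 9091 = 0.43 mm

0.43 mm


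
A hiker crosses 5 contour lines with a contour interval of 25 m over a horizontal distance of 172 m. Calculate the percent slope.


elevation change = 5 * 25 = 125 m
slope = 125 / 172 * 100 = 72.7%

72.7%


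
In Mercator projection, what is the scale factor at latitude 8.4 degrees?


SF = 1 / cos(8.4) = 1 / 0.989272 = 1.011

1.011


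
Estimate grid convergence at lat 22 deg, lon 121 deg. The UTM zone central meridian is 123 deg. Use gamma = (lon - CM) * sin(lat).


gamma = (121 - 123) * sin(22) = -2 * 0.374607 = -0.749 degrees

-0.749 degrees


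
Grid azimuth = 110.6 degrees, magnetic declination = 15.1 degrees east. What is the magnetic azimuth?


magnetic azimuth = grid azimuth - declination (east +ve)
mag_az = 110.6 - 15.1 = 95.5 degrees

95.5 degrees


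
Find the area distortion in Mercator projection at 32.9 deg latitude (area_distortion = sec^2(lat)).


area_distortion = 1/cos^2(32.9) = 1.419

1.419


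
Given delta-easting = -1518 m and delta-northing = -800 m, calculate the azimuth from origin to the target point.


az = atan2(-1518, -800) = -117.8 deg
adjusted to 0-360: 242.2 degrees

242.2 degrees


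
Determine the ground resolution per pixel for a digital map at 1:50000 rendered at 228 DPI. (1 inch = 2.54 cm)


pixel_cm = 2.54 / 228 ≈ 0.01114 cm
ground = pixel_cm * 50000 / 100 = 2.54 * 50000 / (228 * 100) = 127000 / 22800 ≈ 5.57 m

5.57 m


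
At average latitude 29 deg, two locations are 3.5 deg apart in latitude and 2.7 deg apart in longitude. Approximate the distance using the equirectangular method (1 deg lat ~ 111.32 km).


dlat_km = 3.5 * 111.32 = 389.62
dlon_km = 2.7 * 111.32 * cos(29) ≈ 262.879
dist = sqrt(389.62^2 + 262.879^2) ≈ 470.0 km

470.0 km


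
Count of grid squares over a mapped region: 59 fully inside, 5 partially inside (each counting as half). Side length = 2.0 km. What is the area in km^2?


effective squares = 59 + 5 * 0.5 = 61.5
area = 61.5 * 4.0 = 246.0 km^2

246.0 km^2


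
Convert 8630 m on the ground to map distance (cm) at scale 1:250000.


map_cm = 8630 * 100 / 250000 = 3.452 cm ≈ 3.45 cm

3.45 cm


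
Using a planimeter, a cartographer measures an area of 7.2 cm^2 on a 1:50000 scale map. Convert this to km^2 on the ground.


ground_area = 7.2 * (50000/100)^2 = 1800000.0 m^2 = 1.8 km^2

1.8 km^2


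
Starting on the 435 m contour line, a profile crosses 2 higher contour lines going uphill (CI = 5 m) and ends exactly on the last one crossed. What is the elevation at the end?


elevation = 435 + 2 * 5 = 445 m

445 m


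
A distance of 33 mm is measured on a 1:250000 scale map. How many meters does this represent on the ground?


ground = 33 mm * 250000 / 1000 = 8250.0 m

8250.0 m


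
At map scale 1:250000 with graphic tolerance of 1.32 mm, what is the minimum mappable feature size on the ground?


ground = 1.32 mm * 250000 / 1000 = 330.0 m

330.0 m


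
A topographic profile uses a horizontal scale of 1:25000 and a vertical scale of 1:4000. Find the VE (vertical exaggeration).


VE = horizontal_scale / vertical_scale = 25000 / 4000 = 6.25

6.25x


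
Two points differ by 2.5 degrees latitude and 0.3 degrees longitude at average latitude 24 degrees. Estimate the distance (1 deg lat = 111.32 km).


dlat_km = 2.5 * 111.32 = 278.3
dlon_km = 0.3 * 111.32 * cos(24) ≈ 30.509
dist = sqrt(278.3^2 + 30.509^2) ≈ 280.0 km

280.0 km


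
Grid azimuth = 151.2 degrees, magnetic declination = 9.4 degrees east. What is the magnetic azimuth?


magnetic azimuth = grid azimuth - declination (east +ve)
mag_az = 151.2 - 9.4 = 141.8 degrees

141.8 degrees


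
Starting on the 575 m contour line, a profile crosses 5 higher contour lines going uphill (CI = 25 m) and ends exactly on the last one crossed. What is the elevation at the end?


elevation = 575 + 5 * 25 = 700 m

700 m


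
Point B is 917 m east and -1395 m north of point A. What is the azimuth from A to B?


az = atan2(917, -1395) = 146.7 deg
adjusted to 0-360: 146.7 degrees

146.7 degrees


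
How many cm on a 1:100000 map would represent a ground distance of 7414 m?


map_cm = 7414 * 100 / 100000 = 7.414 cm ≈ 7.41 cm

7.41 cm


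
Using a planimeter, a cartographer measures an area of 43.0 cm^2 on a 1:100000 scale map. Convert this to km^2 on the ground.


ground_area = 43.0 * (100000/100)^2 = 43000000.0 m^2 = 43.0 km^2

43.0 km^2


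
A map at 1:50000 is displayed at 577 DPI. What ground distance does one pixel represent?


pixel_cm = 2.54 / 577 ≈ 0.004402 cm
ground = pixel_cm * 50000 / 100 = 2.54 * 50000 / (577 * 100) = 127000 / 57700 ≈ 2.2 m

2.2 m


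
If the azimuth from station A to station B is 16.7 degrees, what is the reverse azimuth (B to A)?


back azimuth = (16.7 + 180) mod 360 = 196.7 degrees

196.7 degrees


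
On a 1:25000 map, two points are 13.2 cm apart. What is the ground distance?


ground = 13.2 cm * 25000 / 100 = 3300.0 m = 3.3 km

3.3 km


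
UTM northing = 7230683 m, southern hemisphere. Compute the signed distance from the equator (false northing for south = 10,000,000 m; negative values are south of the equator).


For southern: actual = 7230683 - 10000000 = -2769317 m

-2769317 m


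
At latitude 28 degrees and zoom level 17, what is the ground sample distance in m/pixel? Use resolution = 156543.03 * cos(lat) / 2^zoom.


res = 156543.03 * cos(28) / 2^17 = 156543.03 * 0.88294759 / 131072 = 1.05 m/pixel

1.05 m/pixel


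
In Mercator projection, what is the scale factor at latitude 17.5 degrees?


SF = 1 / cos(17.5) = 1 / 0.953717 = 1.049

1.049


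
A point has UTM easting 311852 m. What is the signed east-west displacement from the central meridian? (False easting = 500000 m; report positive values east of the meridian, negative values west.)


displacement = 311852 - 500000 = -188148 m

-188148 m


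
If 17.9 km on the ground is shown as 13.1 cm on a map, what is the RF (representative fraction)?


ground = 17.9 km = 1790000 cm; RF denominator = ground / map = 1790000 / 13.1 ≈ 136641; RF = 1:136641

1:136641


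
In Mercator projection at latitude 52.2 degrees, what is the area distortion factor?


area_distortion = 1/cos^2(52.2) = 2.662

2.662


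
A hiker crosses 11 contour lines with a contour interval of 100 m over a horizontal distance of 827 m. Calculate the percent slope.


elevation change = 11 * 100 = 1100 m
slope = 1100 / 827 * 100 = 133.0%

133.0%


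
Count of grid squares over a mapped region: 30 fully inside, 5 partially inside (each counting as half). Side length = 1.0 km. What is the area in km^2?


effective squares = 30 + 5 * 0.5 = 32.5
area = 32.5 * 1.0 = 32.5 km^2

32.5 km^2


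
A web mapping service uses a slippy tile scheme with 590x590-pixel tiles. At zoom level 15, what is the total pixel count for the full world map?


tiles per axis = 2^15 = 32768
total tiles = 32768^2 = 1073741824
pixels per axis = 32768 * 590 = 19333120
total pixels = 19333120^2 = 373769528934400

373769528934400 pixels


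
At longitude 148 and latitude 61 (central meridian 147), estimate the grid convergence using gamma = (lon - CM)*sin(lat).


gamma = (148 - 147) * sin(61) = 1 * 0.87462 = 0.875 degrees

0.875 degrees


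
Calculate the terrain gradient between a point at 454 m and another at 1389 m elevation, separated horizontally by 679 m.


gradient = (1389 - 454) / 679 = 935 / 679 = 1.377

1.377


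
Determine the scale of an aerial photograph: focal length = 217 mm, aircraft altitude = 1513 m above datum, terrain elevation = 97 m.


scale = f / (H - h) = 217 mm / 1416 m = 217 / 1416000 = 1:6525

1:6525


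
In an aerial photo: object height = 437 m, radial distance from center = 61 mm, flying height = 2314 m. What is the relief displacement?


d = h * r / H = 437 * 61 / 2314 = 11.52 mm

11.52 mm


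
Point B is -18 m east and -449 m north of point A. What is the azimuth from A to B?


az = atan2(-18, -449) = -177.7 deg
adjusted to 0-360: 182.3 degrees

182.3 degrees


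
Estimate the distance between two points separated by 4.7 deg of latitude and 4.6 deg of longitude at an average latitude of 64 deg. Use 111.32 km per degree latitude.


dlat_km = 4.7 * 111.32 = 523.204
dlon_km = 4.6 * 111.32 * cos(64) ≈ 224.478
dist = sqrt(523.204^2 + 224.478^2) ≈ 569.3 km

569.3 km


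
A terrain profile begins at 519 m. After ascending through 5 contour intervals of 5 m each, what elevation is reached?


elevation = 519 + 5 * 5 = 544 m

544 m


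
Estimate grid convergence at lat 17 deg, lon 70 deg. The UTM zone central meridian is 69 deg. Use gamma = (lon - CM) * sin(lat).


gamma = (70 - 69) * sin(17) = 1 * 0.292372 = 0.292 degrees

0.292 degrees


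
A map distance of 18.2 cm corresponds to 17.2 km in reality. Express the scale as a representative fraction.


ground = 17.2 km = 1720000 cm; RF denominator = ground / map = 1720000 / 18.2 ≈ 94505; RF = 1:94505

1:94505


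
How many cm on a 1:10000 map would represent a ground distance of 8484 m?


map_cm = 8484 * 100 / 10000 = 84.84 cm

84.84 cm


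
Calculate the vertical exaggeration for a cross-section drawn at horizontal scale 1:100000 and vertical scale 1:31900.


VE = horizontal_scale / vertical_scale = 100000 / 31900 ≈ 3.1

3.1x


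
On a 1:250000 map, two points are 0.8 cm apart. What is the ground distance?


ground = 0.8 cm * 250000 / 100 = 2000.0 m = 2.0 km

2.0 km


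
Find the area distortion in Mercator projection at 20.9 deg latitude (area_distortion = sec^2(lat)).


area_distortion = 1/cos^2(20.9) = 1.146

1.146


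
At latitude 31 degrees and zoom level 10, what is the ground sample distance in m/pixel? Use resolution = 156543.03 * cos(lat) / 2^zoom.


res = 156543.03 * cos(31) / 2^10 = 156543.03 * 0.8571673 / 1024 = 131.04 m/pixel

131.04 m/pixel


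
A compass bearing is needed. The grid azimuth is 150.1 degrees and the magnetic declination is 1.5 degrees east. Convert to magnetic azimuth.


magnetic azimuth = grid azimuth - declination (east +ve)
mag_az = 150.1 - 1.5 = 148.6 degrees

148.6 degrees


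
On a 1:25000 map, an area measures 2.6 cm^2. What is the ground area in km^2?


ground_area = 2.6 * (25000/100)^2 = 162500.0 m^2 = 0.1625 km^2 ≈ 0.163 km^2

0.163 km^2


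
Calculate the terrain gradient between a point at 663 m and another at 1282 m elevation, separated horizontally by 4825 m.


gradient = (1282 - 663) / 4825 = 619 / 4825 = 0.1283

0.1283


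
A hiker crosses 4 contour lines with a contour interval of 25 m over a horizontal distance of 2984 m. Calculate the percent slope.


elevation change = 4 * 25 = 100 m
slope = 100 / 2984 * 100 = 3.4%

3.4%


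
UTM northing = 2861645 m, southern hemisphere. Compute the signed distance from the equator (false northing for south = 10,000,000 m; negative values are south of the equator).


For southern: actual = 2861645 - 10000000 = -7138355 m

-7138355 m


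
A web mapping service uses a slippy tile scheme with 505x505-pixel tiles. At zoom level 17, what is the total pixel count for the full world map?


tiles per axis = 2^17 = 131072
total tiles = 131072^2 = 17179869184
pixels per axis = 131072 * 505 = 66191360
total pixels = 66191360^2 = 4381296138649600

4381296138649600 pixels


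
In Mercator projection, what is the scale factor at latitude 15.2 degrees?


SF = 1 / cos(15.2) = 1 / 0.965016 = 1.036

1.036


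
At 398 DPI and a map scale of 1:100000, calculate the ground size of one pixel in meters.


pixel_cm = 2.54 / 398 ≈ 0.006382 cm
ground = pixel_cm * 100000 / 100 = 2.54 * 100000 / (398 * 100) = 254000 / 39800 ≈ 6.38 m

6.38 m


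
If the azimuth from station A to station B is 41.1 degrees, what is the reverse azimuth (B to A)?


back azimuth = (41.1 + 180) mod 360 = 221.1 degrees

221.1 degrees


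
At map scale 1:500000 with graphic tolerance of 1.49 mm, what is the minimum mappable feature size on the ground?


ground = 1.49 mm * 500000 / 1000 = 745.0 m

745.0 m


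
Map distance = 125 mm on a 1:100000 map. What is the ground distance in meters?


ground = 125 mm * 100000 / 1000 = 12500.0 m

12500.0 m


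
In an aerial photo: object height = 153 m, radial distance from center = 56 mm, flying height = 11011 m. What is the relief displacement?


d = h * r / H = 153 * 56 / 11011 = 0.78 mm

0.78 mm


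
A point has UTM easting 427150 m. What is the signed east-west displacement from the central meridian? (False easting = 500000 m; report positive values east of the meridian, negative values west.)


displacement = 427150 - 500000 = -72850 m

-72850 m


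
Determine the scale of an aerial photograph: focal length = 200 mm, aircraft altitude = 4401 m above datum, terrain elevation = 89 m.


scale = f / (H - h) = 200 mm / 4312 m = 200 / 4312000 = 1:21560

1:21560


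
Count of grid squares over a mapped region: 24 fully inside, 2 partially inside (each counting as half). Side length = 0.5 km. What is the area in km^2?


effective squares = 24 + 2 * 0.5 = 25.0
area = 25.0 * 0.25 = 6.25 km^2

6.25 km^2


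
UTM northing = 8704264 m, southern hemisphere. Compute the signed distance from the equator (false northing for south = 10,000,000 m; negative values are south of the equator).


For southern: actual = 8704264 - 10000000 = -1295736 m

-1295736 m


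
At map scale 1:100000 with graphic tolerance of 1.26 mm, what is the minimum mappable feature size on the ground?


ground = 1.26 mm * 100000 / 1000 = 126.0 m

126.0 m


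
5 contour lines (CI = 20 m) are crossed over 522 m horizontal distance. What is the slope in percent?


elevation change = 5 * 20 = 100 m
slope = 100 / 522 * 100 = 19.2%

19.2%


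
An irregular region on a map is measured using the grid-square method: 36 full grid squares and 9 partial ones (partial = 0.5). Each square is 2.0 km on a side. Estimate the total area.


effective squares = 36 + 9 * 0.5 = 40.5
area = 40.5 * 4.0 = 162.0 km^2

162.0 km^2


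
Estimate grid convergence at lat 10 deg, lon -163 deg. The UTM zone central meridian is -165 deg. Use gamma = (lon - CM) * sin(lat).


gamma = (-163 - -165) * sin(10) = 2 * 0.173648 = 0.347 degrees

0.347 degrees


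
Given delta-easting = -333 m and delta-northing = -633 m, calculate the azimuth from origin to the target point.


az = atan2(-333, -633) = -152.3 deg
adjusted to 0-360: 207.7 degrees

207.7 degrees


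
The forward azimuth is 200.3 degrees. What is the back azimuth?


back azimuth = (200.3 + 180) mod 360 = 20.3 degrees

20.3 degrees


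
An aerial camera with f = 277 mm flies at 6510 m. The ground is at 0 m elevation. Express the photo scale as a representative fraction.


scale = f / (H - h) = 277 mm / 6510 m = 277 / 6510000 = 1:23502

1:23502


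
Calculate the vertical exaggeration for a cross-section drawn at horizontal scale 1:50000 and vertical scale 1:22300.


VE = horizontal_scale / vertical_scale = 50000 / 22300 ≈ 2.2

2.2x


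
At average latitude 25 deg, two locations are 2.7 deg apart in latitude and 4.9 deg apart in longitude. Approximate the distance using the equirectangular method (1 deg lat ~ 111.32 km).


dlat_km = 2.7 * 111.32 = 300.564
dlon_km = 4.9 * 111.32 * cos(25) ≈ 494.362
dist = sqrt(300.564^2 + 494.362^2) ≈ 578.6 km

578.6 km


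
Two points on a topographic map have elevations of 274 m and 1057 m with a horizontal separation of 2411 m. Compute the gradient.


gradient = (1057 - 274) / 2411 = 783 / 2411 = 0.3248

0.3248


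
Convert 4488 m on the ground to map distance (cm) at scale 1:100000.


map_cm = 4488 * 100 / 100000 = 4.488 cm ≈ 4.49 cm

4.49 cm


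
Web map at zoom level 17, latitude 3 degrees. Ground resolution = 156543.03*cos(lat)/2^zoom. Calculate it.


res = 156543.03 * cos(3) / 2^17 = 156543.03 * 0.99862953 / 131072 = 1.19 m/pixel

1.19 m/pixel


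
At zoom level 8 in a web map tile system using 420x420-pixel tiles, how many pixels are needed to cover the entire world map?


tiles per axis = 2^8 = 256
total tiles = 256^2 = 65536
pixels per axis = 256 * 420 = 107520
total pixels = 107520^2 = 11560550400

11560550400 pixels


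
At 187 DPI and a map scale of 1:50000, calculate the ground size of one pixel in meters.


pixel_cm = 2.54 / 187 ≈ 0.013583 cm
ground = pixel_cm * 50000 / 100 = 2.54 * 50000 / (187 * 100) = 127000 / 18700 ≈ 6.79 m

6.79 m


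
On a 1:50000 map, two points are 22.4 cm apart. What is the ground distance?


ground = 22.4 cm * 50000 / 100 = 11200.0 m = 11.2 km

11.2 km


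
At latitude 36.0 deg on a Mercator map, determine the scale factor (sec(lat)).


SF = 1 / cos(36.0) = 1 / 0.809017 = 1.236

1.236


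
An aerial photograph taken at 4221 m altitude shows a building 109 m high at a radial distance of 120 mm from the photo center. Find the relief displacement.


d = h * r / H = 109 * 120 / 4221 = 3.1 mm

3.1 mm


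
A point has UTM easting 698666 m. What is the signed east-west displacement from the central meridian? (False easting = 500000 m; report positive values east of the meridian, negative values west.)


displacement = 698666 - 500000 = 198666 m

198666 m


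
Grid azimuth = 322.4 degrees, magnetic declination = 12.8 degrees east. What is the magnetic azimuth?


magnetic azimuth = grid azimuth - declination (east +ve)
mag_az = 322.4 - 12.8 = 309.6 degrees

309.6 degrees


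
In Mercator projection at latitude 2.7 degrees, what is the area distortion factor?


area_distortion = 1/cos^2(2.7) = 1.002

1.002


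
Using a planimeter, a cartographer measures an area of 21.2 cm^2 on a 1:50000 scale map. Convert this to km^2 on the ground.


ground_area = 21.2 * (50000/100)^2 = 5300000.0 m^2 = 5.3 km^2

5.3 km^2


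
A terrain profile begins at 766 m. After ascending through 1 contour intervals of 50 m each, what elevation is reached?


elevation = 766 + 1 * 50 = 816 m

816 m


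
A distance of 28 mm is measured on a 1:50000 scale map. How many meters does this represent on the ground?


ground = 28 mm * 50000 / 1000 = 1400.0 m

1400.0 m


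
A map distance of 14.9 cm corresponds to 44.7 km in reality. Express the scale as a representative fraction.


ground = 44.7 km = 4470000 cm; RF denominator = ground / map = 4470000 / 14.9 = 300000; RF = 1:300000

1:300000


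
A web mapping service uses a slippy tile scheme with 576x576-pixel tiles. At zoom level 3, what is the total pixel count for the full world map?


tiles per axis = 2^3 = 8
total tiles = 8^2 = 64
pixels per axis = 8 * 576 = 4608
total pixels = 4608^2 = 21233664

21233664 pixels


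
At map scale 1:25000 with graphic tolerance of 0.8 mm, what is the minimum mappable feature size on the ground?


ground = 0.8 mm * 25000 / 1000 = 20.0 m

20.0 m


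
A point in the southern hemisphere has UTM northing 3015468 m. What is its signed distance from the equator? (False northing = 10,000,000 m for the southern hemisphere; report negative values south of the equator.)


For southern: actual = 3015468 - 10000000 = -6984532 m

-6984532 m


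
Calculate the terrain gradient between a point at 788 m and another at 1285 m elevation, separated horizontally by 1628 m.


gradient = (1285 - 788) / 1628 = 497 / 1628 = 0.3053

0.3053


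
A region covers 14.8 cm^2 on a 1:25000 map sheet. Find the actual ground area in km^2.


ground_area = 14.8 * (25000/100)^2 = 925000.0 m^2 = 0.925 km^2

0.925 km^2


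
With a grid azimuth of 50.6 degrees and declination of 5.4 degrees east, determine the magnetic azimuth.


magnetic azimuth = grid azimuth - declination (east +ve)
mag_az = 50.6 - 5.4 = 45.2 degrees

45.2 degrees


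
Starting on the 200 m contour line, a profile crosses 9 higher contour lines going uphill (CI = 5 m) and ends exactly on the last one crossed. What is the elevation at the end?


elevation = 200 + 9 * 5 = 245 m

245 m


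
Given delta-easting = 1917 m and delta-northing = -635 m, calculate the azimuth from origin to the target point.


az = atan2(1917, -635) = 108.3 deg
adjusted to 0-360: 108.3 degrees

108.3 degrees


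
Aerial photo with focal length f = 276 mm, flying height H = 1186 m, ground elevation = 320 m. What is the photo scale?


scale = f / (H - h) = 276 mm / 866 m = 276 / 866000 = 1:3138

1:3138


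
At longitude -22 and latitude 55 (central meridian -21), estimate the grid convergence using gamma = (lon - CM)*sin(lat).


gamma = (-22 - -21) * sin(55) = -1 * 0.819152 = -0.819 degrees

-0.819 degrees


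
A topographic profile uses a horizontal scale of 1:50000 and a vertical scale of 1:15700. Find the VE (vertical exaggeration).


VE = horizontal_scale / vertical_scale = 50000 / 15700 ≈ 3.2

3.2x


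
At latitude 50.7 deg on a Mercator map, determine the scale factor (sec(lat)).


SF = 1 / cos(50.7) = 1 / 0.633381 = 1.579

1.579


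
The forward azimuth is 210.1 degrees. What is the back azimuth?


back azimuth = (210.1 + 180) mod 360 = 30.1 degrees

30.1 degrees


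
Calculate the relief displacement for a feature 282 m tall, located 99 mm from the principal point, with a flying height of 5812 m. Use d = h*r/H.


d = h * r / H = 282 * 99 / 5812 = 4.8 mm

4.8 mm


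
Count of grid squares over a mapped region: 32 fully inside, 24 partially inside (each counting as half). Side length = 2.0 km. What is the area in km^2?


effective squares = 32 + 24 * 0.5 = 44.0
area = 44.0 * 4.0 = 176.0 km^2

176.0 km^2


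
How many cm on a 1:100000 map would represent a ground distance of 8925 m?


map_cm = 8925 * 100 / 100000 = 8.925 cm ≈ 8.93 cm

8.93 cm


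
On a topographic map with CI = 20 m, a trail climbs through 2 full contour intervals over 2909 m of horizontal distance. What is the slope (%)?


elevation change = 2 * 20 = 40 m
slope = 40 / 2909 * 100 = 1.4%

1.4%


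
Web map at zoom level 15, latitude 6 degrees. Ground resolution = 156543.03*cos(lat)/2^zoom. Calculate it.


res = 156543.03 * cos(6) / 2^15 = 156543.03 * 0.9945219 / 32768 = 4.75 m/pixel

4.75 m/pixel


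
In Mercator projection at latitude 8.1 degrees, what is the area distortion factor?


area_distortion = 1/cos^2(8.1) = 1.02

1.02


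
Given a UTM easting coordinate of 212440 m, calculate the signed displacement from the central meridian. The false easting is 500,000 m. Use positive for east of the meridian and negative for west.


displacement = 212440 - 500000 = -287560 m

-287560 m


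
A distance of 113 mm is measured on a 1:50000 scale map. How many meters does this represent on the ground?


ground = 113 mm * 50000 / 1000 = 5650.0 m

5650.0 m


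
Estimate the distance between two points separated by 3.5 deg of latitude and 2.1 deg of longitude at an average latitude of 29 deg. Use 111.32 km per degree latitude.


dlat_km = 3.5 * 111.32 = 389.62
dlon_km = 2.1 * 111.32 * cos(29) ≈ 204.462
dist = sqrt(389.62^2 + 204.462^2) ≈ 440.0 km

440.0 km


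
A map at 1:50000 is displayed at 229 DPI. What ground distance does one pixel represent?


pixel_cm = 2.54 / 229 ≈ 0.011092 cm
ground = pixel_cm * 50000 / 100 = 2.54 * 50000 / (229 * 100) = 127000 / 22900 ≈ 5.55 m

5.55 m


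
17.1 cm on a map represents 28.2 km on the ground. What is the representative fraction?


ground = 28.2 km = 2820000 cm; RF denominator = ground / map = 2820000 / 17.1 ≈ 164912; RF = 1:164912

1:164912


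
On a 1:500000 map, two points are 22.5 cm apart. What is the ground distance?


ground = 22.5 cm * 500000 / 100 = 112500.0 m = 112.5 km

112.5 km


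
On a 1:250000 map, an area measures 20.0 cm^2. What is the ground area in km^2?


ground_area = 20.0 * (250000/100)^2 = 125000000.0 m^2 = 125.0 km^2

125.0 km^2


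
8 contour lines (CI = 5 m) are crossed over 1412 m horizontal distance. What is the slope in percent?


elevation change = 8 * 5 = 40 m
slope = 40 / 1412 * 100 = 2.8%

2.8%


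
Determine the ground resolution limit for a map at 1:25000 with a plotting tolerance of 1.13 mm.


ground = 1.13 mm * 25000 / 1000 = 28.25 m

28.25 m


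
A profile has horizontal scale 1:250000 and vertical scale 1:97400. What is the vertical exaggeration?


VE = horizontal_scale / vertical_scale = 250000 / 97400 ≈ 2.6

2.6x


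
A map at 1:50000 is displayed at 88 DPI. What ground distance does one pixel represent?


pixel_cm = 2.54 / 88 ≈ 0.028864 cm
ground = pixel_cm * 50000 / 100 = 2.54 * 50000 / (88 * 100) = 127000 / 8800 ≈ 14.43 m

14.43 m


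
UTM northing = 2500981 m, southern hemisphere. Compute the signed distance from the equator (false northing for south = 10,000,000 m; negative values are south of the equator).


For southern: actual = 2500981 - 10000000 = -7499019 m

-7499019 m


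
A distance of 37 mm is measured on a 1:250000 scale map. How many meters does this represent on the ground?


ground = 37 mm * 250000 / 1000 = 9250.0 m

9250.0 m


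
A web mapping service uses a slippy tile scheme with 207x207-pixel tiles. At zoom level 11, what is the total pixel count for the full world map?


tiles per axis = 2^11 = 2048
total tiles = 2048^2 = 4194304
pixels per axis = 2048 * 207 = 423936
total pixels = 423936^2 = 179721732096

179721732096 pixels


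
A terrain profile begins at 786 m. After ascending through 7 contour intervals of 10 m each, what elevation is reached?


elevation = 786 + 7 * 10 = 856 m

856 m


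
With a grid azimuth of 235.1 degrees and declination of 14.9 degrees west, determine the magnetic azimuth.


magnetic azimuth = grid azimuth - declination (east +ve)
mag_az = 235.1 - -14.9 = 250.0 degrees

250.0 degrees


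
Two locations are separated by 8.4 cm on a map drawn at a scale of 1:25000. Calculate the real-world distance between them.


ground = 8.4 cm * 25000 / 100 = 2100.0 m = 2.1 km

2.1 km


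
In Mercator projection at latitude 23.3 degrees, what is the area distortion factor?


area_distortion = 1/cos^2(23.3) = 1.185

1.185


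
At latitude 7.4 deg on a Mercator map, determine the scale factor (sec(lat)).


SF = 1 / cos(7.4) = 1 / 0.991671 = 1.008

1.008


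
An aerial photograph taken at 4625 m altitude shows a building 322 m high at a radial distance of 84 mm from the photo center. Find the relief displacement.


d = h * r / H = 322 * 84 / 4625 = 5.85 mm

5.85 mm


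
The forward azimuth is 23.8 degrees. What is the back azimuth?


back azimuth = (23.8 + 180) mod 360 = 203.8 degrees

203.8 degrees


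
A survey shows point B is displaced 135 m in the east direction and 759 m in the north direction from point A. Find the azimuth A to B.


az = atan2(135, 759) = 10.1 deg
adjusted to 0-360: 10.1 degrees

10.1 degrees


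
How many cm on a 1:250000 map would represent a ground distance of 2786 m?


map_cm = 2786 * 100 / 250000 = 1.1144 cm ≈ 1.11 cm

1.11 cm


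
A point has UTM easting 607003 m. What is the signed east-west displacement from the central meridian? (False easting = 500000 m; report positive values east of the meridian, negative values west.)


displacement = 607003 - 500000 = 107003 m

107003 m


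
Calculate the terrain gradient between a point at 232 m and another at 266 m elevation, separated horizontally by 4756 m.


gradient = (266 - 232) / 4756 = 34 / 4756 = 0.0071

0.0071


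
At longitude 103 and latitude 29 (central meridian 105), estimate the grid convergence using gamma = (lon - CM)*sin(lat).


gamma = (103 - 105) * sin(29) = -2 * 0.48481 = -0.97 degrees

-0.97 degrees


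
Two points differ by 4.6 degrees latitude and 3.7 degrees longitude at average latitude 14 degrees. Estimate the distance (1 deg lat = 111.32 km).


dlat_km = 4.6 * 111.32 = 512.072
dlon_km = 3.7 * 111.32 * cos(14) ≈ 399.649
dist = sqrt(512.072^2 + 399.649^2) ≈ 649.6 km

649.6 km


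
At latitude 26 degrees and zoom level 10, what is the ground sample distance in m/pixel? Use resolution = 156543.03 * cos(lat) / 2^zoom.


res = 156543.03 * cos(26) / 2^10 = 156543.03 * 0.89879405 / 1024 = 137.4 m/pixel

137.4 m/pixel


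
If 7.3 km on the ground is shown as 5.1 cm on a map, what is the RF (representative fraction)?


ground = 7.3 km = 730000 cm; RF denominator = ground / map = 730000 / 5.1 ≈ 143137; RF = 1:143137

1:143137


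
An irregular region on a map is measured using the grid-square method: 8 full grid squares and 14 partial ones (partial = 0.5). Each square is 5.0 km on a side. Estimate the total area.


effective squares = 8 + 14 * 0.5 = 15.0
area = 15.0 * 25.0 = 375.0 km^2

375.0 km^2


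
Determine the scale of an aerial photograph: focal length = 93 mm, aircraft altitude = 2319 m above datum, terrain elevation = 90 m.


scale = f / (H - h) = 93 mm / 2229 m = 93 / 2229000 = 1:23968

1:23968


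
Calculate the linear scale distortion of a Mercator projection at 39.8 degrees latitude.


SF = 1 / cos(39.8) = 1 / 0.768284 = 1.302

1.302


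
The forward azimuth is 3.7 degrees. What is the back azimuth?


back azimuth = (3.7 + 180) mod 360 = 183.7 degrees

183.7 degrees


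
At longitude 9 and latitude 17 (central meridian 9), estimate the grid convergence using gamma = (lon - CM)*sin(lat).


gamma = (9 - 9) * sin(17) = 0 * 0.292372 = 0.0 degrees

0.0 degrees


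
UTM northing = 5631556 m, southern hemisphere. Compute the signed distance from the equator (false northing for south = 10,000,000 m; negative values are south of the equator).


For southern: actual = 5631556 - 10000000 = -4368444 m

-4368444 m


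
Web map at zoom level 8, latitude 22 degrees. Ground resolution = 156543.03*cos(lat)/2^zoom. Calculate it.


res = 156543.03 * cos(22) / 2^8 = 156543.03 * 0.92718385 / 256 = 566.97 m/pixel

566.97 m/pixel


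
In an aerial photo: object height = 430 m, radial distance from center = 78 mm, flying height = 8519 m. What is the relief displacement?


d = h * r / H = 430 * 78 / 8519 = 3.94 mm

3.94 mm


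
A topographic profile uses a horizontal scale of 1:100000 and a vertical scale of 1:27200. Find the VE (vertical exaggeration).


VE = horizontal_scale / vertical_scale = 100000 / 27200 ≈ 3.7

3.7x


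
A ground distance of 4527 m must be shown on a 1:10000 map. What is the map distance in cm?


map_cm = 4527 * 100 / 10000 = 45.27 cm

45.27 cm


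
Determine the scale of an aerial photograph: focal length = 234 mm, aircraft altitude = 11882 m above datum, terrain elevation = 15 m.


scale = f / (H - h) = 234 mm / 11867 m = 234 / 11867000 = 1:50714

1:50714


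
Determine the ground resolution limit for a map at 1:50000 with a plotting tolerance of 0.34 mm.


ground = 0.34 mm * 50000 / 1000 = 17.0 m

17.0 m


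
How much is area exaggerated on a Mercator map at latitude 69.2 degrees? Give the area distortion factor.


area_distortion = 1/cos^2(69.2) = 7.93

7.93


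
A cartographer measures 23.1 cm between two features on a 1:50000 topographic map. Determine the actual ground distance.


ground = 23.1 cm * 50000 / 100 = 11550.0 m = 11.55 km

11.55 km


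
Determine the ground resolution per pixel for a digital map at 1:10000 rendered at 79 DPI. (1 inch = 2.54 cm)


pixel_cm = 2.54 / 79 ≈ 0.032152 cm
ground = pixel_cm * 10000 / 100 = 2.54 * 10000 / (79 * 100) = 25400 / 7900 ≈ 3.22 m

3.22 m


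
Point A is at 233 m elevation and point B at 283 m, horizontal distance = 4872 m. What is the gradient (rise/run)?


gradient = (283 - 233) / 4872 = 50 / 4872 = 0.0103

0.0103


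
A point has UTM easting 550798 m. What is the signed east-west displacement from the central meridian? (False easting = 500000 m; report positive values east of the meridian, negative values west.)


displacement = 550798 - 500000 = 50798 m

50798 m
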